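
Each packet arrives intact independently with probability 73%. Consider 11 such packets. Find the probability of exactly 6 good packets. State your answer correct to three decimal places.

0.100

X ~ Binomial(n=11, p=0.73).
P(X=6) = C(11,6) · p^6 · (1−p)^5
= 462 · 0.15133 · 0.0014349 = 0.10032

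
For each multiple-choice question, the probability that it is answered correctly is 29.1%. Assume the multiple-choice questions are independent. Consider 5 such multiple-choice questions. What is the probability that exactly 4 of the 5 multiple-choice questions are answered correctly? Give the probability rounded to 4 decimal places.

X ~ Binomial(n=5, p=0.291).
P(X=4) = C(5,4) · p^4 · (1−p)^1
= 5 · 0.0071709 · 0.709 = 0.025421

0.0254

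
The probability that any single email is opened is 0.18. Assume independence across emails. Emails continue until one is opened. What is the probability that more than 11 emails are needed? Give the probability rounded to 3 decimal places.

Y = number of emails to the first success; geometric, p = 0.18.
P(Y > 11) = P(first 11 all fail) = (1−p)^11 = 0.11271

0.113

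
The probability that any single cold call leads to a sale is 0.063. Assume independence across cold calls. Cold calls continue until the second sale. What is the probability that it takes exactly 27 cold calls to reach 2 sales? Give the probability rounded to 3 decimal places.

Y = trial on which the second success occurs; negative binomial, r=2, p=0.063.
P(Y=27) = C(26,1) · p^2 · (1−p)^25
= 26 · 0.003969 · 0.19656 = 0.02028

0.020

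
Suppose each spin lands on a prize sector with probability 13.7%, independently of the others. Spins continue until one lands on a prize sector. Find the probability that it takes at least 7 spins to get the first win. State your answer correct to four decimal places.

0.4131

Y = number of spins to the first success; geometric, p = 0.137.
P(Y > 6) = P(first 6 all fail) = (1−p)^6 = 0.413109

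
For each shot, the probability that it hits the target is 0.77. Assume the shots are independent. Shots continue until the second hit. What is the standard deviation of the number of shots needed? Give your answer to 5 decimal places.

Y = total shots until the second success; negative binomial with r=2, p=0.77.
SD(Y) = √[r(1−p)/p²] = √(0.7758475) = 0.8808221

0.88082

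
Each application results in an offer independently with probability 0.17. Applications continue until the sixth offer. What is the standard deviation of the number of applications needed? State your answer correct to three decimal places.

Y = total applications until the sixth success; negative binomial with r=6, p=0.17.
SD(Y) = √[r(1−p)/p²] = √(172.31834) = 13.12701

13.127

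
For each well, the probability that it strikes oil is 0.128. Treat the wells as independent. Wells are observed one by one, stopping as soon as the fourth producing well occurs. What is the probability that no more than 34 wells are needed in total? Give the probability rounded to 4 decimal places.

Finishing within 34 wells ⇔ at least 4 successes in the first 34. With X ~ Binomial(34, 0.128), P(Y ≤ 34) = 1 − P(X ≤ 3).
  k=0: C(34,0)·0.128^0·0.872^34 = 0.009496
  k=1: C(34,1)·0.128^1·0.872^33 = 0.047395
  k=2: C(34,2)·0.128^2·0.872^32 = 0.114792
  k=3: C(34,3)·0.128^3·0.872^31 = 0.179735
1 − 0.351418 = 0.648582

0.6486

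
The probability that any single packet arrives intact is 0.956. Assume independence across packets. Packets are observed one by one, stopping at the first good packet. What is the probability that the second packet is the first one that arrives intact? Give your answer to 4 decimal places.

0.0421

Geometric (trials to first success), p = 0.956.
P(Y = 2) = (1−p)^1 · p = 0.044 · 0.956 = 0.042064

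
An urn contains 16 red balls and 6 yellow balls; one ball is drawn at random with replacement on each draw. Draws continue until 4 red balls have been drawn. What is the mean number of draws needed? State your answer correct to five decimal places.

5.50000

Y = total draws until the fourth success; negative binomial with r=4, p=0.727273.
E[Y] = r / p = 4 / 0.727273 = 5.5000000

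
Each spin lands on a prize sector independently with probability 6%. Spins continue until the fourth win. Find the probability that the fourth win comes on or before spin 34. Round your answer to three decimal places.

0.145

Finishing within 34 spins ⇔ at least 4 successes in the first 34. With X ~ Binomial(34, 0.06), P(Y ≤ 34) = 1 − P(X ≤ 3).
  k=0: C(34,0)·0.06^0·0.94^34 = 0.12200
  k=1: C(34,1)·0.06^1·0.94^33 = 0.26476
  k=2: C(34,2)·0.06^2·0.94^32 = 0.27884
  k=3: C(34,3)·0.06^3·0.94^31 = 0.18985
1 − 0.85544 = 0.14456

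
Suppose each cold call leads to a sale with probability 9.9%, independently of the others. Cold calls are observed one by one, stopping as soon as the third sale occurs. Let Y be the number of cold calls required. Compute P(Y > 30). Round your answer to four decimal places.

0.4185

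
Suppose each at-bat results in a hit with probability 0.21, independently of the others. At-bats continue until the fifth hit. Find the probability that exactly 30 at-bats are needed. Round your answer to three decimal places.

0.027

Y = trial on which the fifth success occurs; negative binomial, r=5, p=0.21.
P(Y=30) = C(29,4) · p^5 · (1−p)^25
= 23751 · 0.00040841 · 0.0027585 = 0.02676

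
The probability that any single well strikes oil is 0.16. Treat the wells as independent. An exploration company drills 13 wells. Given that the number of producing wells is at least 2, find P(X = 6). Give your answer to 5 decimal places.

0.01328

X ~ Binomial(13, 0.16). Want P(X=6 | X≥2) = P(X=6) / P(X≥2).
P(X=6) = C(13,6)·0.16^6·0.84^7 = 0.0084956
P(X≥2) = 1 − 0.1036647 − 0.2566934 = 0.6396419
Ratio = 0.0084956 / 0.6396419 = 0.0132817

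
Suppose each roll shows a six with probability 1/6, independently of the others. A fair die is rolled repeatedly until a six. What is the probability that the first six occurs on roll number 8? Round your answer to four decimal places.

Geometric (trials to first success), p = 0.166667.
P(Y = 8) = (1−p)^7 · p = 0.27908 · 0.166667 = 0.046514

0.0465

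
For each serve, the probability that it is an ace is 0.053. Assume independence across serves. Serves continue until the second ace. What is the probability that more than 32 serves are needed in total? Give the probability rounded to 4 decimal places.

0.4886

Needing more than 32 serves ⇔ fewer than 2 successes in the first 32. With X ~ Binomial(32, 0.053), P(Y > 32) = P(X ≤ 1).
  k=0: C(32,0)·0.053^0·0.947^32 = 0.175065
  k=1: C(32,1)·0.053^1·0.947^31 = 0.313527
P(X ≤ 1) = 0.488592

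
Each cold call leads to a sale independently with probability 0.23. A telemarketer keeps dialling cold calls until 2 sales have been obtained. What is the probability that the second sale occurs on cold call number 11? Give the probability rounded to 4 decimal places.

Y = trial on which the second success occurs; negative binomial, r=2, p=0.23.
P(Y=11) = C(10,1) · p^2 · (1−p)^9
= 10 · 0.0529 · 0.095152 = 0.050335

0.0503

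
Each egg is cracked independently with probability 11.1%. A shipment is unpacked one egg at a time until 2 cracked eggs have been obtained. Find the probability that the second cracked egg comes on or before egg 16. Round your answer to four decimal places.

0.5437

Finishing within 16 eggs ⇔ at least 2 successes in the first 16. With X ~ Binomial(16, 0.111), P(Y ≤ 16) = 1 − P(X ≤ 1).
  k=0: C(16,0)·0.111^0·0.889^16 = 0.152205
  k=1: C(16,1)·0.111^1·0.889^15 = 0.304067
1 − 0.456272 = 0.543728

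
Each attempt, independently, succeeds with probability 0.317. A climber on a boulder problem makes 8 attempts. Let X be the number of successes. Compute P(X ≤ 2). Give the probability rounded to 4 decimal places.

X ~ Binomial(8, 0.317); P(X ≤ 2) = Σ C(8,k) p^k (1−p)^(8−k) over k:
  k=0: C(8,0)·0.317^0·0.683^8 = 0.047355
  k=1: C(8,1)·0.317^1·0.683^7 = 0.175830
  k=2: C(8,2)·0.317^2·0.683^6 = 0.285628
Total = 0.508813

0.5088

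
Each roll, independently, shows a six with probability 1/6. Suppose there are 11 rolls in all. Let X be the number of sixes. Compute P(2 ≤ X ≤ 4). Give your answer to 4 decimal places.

X ~ Binomial(11, 0.166667); P(2 ≤ X ≤ 4) = Σ C(11,k) p^k (1−p)^(11−k) over k:
  k=2: C(11,2)·0.166667^2·0.833333^9 = 0.296094
  k=3: C(11,3)·0.166667^3·0.833333^8 = 0.177656
  k=4: C(11,4)·0.166667^4·0.833333^7 = 0.071062
Total = 0.544812

0.5448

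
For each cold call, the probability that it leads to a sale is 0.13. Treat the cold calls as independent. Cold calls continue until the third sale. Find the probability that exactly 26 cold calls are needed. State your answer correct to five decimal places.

Y = trial on which the third success occurs; negative binomial, r=3, p=0.13.
P(Y=26) = C(25,2) · p^3 · (1−p)^23
= 300 · 0.002197 · 0.040639 = 0.0267852

0.02679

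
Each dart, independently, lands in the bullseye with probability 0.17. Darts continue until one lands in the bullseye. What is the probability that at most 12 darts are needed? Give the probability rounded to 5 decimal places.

0.89311

Y = number of darts to the first success; geometric, p = 0.17.
P(Y ≤ 12) = 1 − (1−p)^12 = 1 − 0.1068900 = 0.8931100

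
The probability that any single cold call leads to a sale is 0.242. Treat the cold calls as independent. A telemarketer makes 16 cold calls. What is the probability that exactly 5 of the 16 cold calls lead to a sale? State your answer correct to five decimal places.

X ~ Binomial(n=16, p=0.242).
P(X=5) = C(16,5) · p^5 · (1−p)^11
= 4368 · 0.00083 · 0.047464 = 0.1720762

0.17208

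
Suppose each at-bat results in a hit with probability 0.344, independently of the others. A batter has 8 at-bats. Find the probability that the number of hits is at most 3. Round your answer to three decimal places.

X ~ Binomial(8, 0.344); P(X ≤ 3) = Σ C(8,k) p^k (1−p)^(8−k) over k:
  k=0: C(8,0)·0.344^0·0.656^8 = 0.03429
  k=1: C(8,1)·0.344^1·0.656^7 = 0.14387
  k=2: C(8,2)·0.344^2·0.656^6 = 0.26406
  k=3: C(8,3)·0.344^3·0.656^5 = 0.27694
Total = 0.71916

0.719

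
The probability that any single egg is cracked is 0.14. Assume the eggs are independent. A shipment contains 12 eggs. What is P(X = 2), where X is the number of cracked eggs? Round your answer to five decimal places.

0.28628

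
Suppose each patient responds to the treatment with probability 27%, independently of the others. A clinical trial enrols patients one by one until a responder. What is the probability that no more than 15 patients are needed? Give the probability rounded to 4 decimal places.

0.9911

Y = number of patients to the first success; geometric, p = 0.27.
P(Y ≤ 15) = 1 − (1−p)^15 = 1 − 0.008909 = 0.991091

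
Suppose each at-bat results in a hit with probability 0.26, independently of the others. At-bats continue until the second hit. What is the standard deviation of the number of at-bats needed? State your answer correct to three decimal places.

Y = total at-bats until the second success; negative binomial with r=2, p=0.26.
SD(Y) = √[r(1−p)/p²] = √(21.89349) = 4.67905

4.679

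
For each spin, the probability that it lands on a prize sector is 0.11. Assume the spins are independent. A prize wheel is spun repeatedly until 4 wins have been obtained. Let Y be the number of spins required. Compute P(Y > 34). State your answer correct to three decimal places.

0.477

Needing more than 34 spins ⇔ fewer than 4 successes in the first 34. With X ~ Binomial(34, 0.11), P(Y > 34) = P(X ≤ 3).
  k=0: C(34,0)·0.11^0·0.89^34 = 0.01902
  k=1: C(34,1)·0.11^1·0.89^33 = 0.07994
  k=2: C(34,2)·0.11^2·0.89^32 = 0.16302
  k=3: C(34,3)·0.11^3·0.89^31 = 0.21491
P(X ≤ 3) = 0.47688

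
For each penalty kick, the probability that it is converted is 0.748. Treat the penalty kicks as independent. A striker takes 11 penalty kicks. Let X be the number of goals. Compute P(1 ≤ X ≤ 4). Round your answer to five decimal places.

0.00792

X ~ Binomial(11, 0.748); P(1 ≤ X ≤ 4) = Σ C(11,k) p^k (1−p)^(11−k) over k:
  k=1: C(11,1)·0.748^1·0.252^10 = 0.0000085
  k=2: C(11,2)·0.748^2·0.252^9 = 0.0001261
  k=3: C(11,3)·0.748^3·0.252^8 = 0.0011230
  k=4: C(11,4)·0.748^4·0.252^7 = 0.0066669
Total = 0.0079246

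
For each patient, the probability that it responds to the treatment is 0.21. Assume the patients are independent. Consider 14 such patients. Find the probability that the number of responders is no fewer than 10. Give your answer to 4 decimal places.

X ~ Binomial(14, 0.21); P(X ≥ 10) = Σ C(14,k) p^k (1−p)^(14−k) over k:
  k=10: C(14,10)·0.21^10·0.79^4 = 0.000065
  k=11: C(14,11)·0.21^11·0.79^3 = 0.000006
  k=12: C(14,12)·0.21^12·0.79^2 = 0.000000
  k=13: C(14,13)·0.21^13·0.79^1 = 0.000000
  k=14: C(14,14)·0.21^14·0.79^0 = 0.000000
Total = 0.000072

0.0001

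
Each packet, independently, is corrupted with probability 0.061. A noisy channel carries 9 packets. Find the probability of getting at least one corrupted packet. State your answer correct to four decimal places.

P(at least one) = 1 − P(none) = 1 − (1 − 0.061)^9
= 1 − 0.567532 = 0.432468

0.4325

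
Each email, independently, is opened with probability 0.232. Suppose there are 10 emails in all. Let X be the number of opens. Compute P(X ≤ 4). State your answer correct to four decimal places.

0.9412

X ~ Binomial(10, 0.232); P(X ≤ 4) = Σ C(10,k) p^k (1−p)^(10−k) over k:
  k=0: C(10,0)·0.232^0·0.768^10 = 0.071386
  k=1: C(10,1)·0.232^1·0.768^9 = 0.215645
  k=2: C(10,2)·0.232^2·0.768^8 = 0.293142
  k=3: C(10,3)·0.232^3·0.768^7 = 0.236142
  k=4: C(10,4)·0.232^4·0.768^6 = 0.124836
Total = 0.941151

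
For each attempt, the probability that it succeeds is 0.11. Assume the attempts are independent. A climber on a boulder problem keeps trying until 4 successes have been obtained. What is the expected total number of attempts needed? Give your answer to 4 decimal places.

Y = total attempts until the fourth success; negative binomial with r=4, p=0.11.
E[Y] = r / p = 4 / 0.11 = 36.363636

36.3636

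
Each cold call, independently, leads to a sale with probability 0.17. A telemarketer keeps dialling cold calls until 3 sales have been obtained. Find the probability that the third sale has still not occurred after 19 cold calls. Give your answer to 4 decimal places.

0.3500

Needing more than 19 cold calls ⇔ fewer than 3 successes in the first 19. With X ~ Binomial(19, 0.17), P(Y > 19) = P(X ≤ 2).
  k=0: C(19,0)·0.17^0·0.83^19 = 0.029006
  k=1: C(19,1)·0.17^1·0.83^18 = 0.112878
  k=2: C(19,2)·0.17^2·0.83^17 = 0.208076
P(X ≤ 2) = 0.349959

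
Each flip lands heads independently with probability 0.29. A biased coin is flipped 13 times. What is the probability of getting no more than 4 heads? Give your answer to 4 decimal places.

0.6840

X ~ Binomial(13, 0.29); P(X ≤ 4) = Σ C(13,k) p^k (1−p)^(13−k) over k:
  k=0: C(13,0)·0.29^0·0.71^13 = 0.011651
  k=1: C(13,1)·0.29^1·0.71^12 = 0.061865
  k=2: C(13,2)·0.29^2·0.71^11 = 0.151612
  k=3: C(13,3)·0.29^3·0.71^10 = 0.227062
  k=4: C(13,4)·0.29^4·0.71^9 = 0.231859
Total = 0.684047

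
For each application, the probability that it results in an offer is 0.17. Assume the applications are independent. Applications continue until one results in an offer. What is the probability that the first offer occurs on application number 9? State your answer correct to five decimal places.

Geometric (trials to first success), p = 0.17.
P(Y = 9) = (1−p)^8 · p = 0.22523 · 0.17 = 0.0382890

0.03829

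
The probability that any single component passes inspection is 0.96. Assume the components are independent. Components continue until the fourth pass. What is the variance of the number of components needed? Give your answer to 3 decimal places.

Y = total components until the fourth success; negative binomial with r=4, p=0.96.
Var(Y) = r(1−p)/p² = 4·0.04 / 0.96² = 0.17361

0.174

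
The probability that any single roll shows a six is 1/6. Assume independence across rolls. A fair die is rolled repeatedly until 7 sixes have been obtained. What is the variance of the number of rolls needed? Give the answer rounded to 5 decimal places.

210.00000

Y = total rolls until the seventh success; negative binomial with r=7, p=0.166667.
Var(Y) = r(1−p)/p² = 7·0.833333 / 0.166667² = 210.0000000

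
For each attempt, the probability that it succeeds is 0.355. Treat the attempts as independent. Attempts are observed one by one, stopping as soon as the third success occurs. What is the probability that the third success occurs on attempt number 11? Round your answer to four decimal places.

0.0603

Y = trial on which the third success occurs; negative binomial, r=3, p=0.355.
P(Y=11) = C(10,2) · p^3 · (1−p)^8
= 45 · 0.044739 · 0.029956 = 0.060308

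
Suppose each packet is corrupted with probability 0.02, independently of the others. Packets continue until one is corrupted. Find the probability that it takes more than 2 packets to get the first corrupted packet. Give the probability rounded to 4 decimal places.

Y = number of packets to the first success; geometric, p = 0.02.
P(Y > 2) = P(first 2 all fail) = (1−p)^2 = 0.960400

0.9604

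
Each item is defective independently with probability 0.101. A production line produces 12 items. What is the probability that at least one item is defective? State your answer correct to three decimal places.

0.721

P(at least one) = 1 − P(none) = 1 − (1 − 0.101)^12
= 1 − 0.27869 = 0.72131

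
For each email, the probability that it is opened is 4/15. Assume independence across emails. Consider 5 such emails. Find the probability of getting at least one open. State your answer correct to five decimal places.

0.78792

P(at least one) = 1 − P(none) = 1 − (1 − 0.266667)^5
= 1 − 0.2120836 = 0.7879164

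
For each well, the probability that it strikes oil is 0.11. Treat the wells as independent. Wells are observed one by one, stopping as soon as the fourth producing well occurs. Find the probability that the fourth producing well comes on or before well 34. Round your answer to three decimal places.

Finishing within 34 wells ⇔ at least 4 successes in the first 34. With X ~ Binomial(34, 0.11), P(Y ≤ 34) = 1 − P(X ≤ 3).
  k=0: C(34,0)·0.11^0·0.89^34 = 0.01902
  k=1: C(34,1)·0.11^1·0.89^33 = 0.07994
  k=2: C(34,2)·0.11^2·0.89^32 = 0.16302
  k=3: C(34,3)·0.11^3·0.89^31 = 0.21491
1 − 0.47688 = 0.52312

0.523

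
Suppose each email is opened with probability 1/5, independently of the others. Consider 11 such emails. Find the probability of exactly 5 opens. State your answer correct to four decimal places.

X ~ Binomial(n=11, p=0.20).
P(X=5) = C(11,5) · p^5 · (1−p)^6
= 462 · 0.00032 · 0.26214 = 0.038755

0.0388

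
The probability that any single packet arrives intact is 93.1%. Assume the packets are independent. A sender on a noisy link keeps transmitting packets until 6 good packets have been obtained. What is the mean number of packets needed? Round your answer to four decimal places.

Y = total packets until the sixth success; negative binomial with r=6, p=0.931.
E[Y] = r / p = 6 / 0.931 = 6.444683

6.4447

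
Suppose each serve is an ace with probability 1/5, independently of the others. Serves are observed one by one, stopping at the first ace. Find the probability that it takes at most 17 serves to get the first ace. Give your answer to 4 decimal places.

Y = number of serves to the first success; geometric, p = 0.20.
P(Y ≤ 17) = 1 − (1−p)^17 = 1 − 0.022518 = 0.977482

0.9775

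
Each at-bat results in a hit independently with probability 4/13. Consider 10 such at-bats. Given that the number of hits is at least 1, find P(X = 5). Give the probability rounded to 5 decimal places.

0.11340

X ~ Binomial(10, 0.307692). Want P(X=5 | X≥1) = P(X=5) / P(X≥1).
P(X=5) = C(10,5)·0.307692^5·0.692308^5 = 0.1105298
P(X≥1) = 1 − 0.0252925 = 0.9747075
Ratio = 0.1105298 / 0.9747075 = 0.1133980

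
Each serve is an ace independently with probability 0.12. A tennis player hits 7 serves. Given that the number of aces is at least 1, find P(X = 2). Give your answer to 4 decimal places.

X ~ Binomial(7, 0.12). Want P(X=2 | X≥1) = P(X=2) / P(X≥1).
P(X=2) = C(7,2)·0.12^2·0.88^5 = 0.159586
P(X≥1) = 1 − 0.408676 = 0.591324
Ratio = 0.159586 / 0.591324 = 0.269879

0.2699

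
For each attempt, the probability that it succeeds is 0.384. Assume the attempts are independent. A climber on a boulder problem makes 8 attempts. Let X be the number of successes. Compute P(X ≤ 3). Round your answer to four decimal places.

0.6310

X ~ Binomial(8, 0.384); P(X ≤ 3) = Σ C(8,k) p^k (1−p)^(8−k) over k:
  k=0: C(8,0)·0.384^0·0.616^8 = 0.020732
  k=1: C(8,1)·0.384^1·0.616^7 = 0.103392
  k=2: C(8,2)·0.384^2·0.616^6 = 0.225582
  k=3: C(8,3)·0.384^3·0.616^5 = 0.281245
Total = 0.630951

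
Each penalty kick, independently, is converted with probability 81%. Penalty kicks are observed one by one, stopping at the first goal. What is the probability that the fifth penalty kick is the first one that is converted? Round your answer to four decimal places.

0.0011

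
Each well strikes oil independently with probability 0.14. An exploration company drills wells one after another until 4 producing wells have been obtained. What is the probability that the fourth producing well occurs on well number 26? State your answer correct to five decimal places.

Y = trial on which the fourth success occurs; negative binomial, r=4, p=0.14.
P(Y=26) = C(25,3) · p^4 · (1−p)^22
= 2300 · 0.00038416 · 0.036221 = 0.0320041

0.03200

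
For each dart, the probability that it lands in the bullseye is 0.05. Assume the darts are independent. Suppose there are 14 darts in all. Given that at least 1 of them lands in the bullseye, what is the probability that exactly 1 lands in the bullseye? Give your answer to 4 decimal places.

0.7014

X ~ Binomial(14, 0.05). Want P(X=1 | X≥1) = P(X=1) / P(X≥1).
P(X=1) = C(14,1)·0.05^1·0.95^13 = 0.359339
P(X≥1) = 1 − 0.487675 = 0.512325
Ratio = 0.359339 / 0.512325 = 0.701390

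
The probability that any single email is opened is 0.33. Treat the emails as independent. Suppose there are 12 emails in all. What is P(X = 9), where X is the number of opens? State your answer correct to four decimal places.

X ~ Binomial(n=12, p=0.33).
P(X=9) = C(12,9) · p^9 · (1−p)^3
= 220 · 4.6411e-05 · 0.30076 = 0.003071

0.0031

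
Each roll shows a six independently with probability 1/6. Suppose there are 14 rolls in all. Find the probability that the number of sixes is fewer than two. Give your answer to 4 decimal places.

X ~ Binomial(14, 0.166667); P(X ≤ 1) = Σ C(14,k) p^k (1−p)^(14−k) over k:
  k=0: C(14,0)·0.166667^0·0.833333^14 = 0.077887
  k=1: C(14,1)·0.166667^1·0.833333^13 = 0.218082
Total = 0.295969

0.2960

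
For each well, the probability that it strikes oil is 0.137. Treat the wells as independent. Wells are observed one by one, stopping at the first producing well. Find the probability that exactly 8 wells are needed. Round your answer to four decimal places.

Geometric (trials to first success), p = 0.137.
P(Y = 8) = (1−p)^7 · p = 0.35651 · 0.137 = 0.048842

0.0488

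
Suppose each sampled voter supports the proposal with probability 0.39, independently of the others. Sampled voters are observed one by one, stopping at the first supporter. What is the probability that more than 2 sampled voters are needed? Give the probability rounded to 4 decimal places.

0.3721

Y = number of sampled voters to the first success; geometric, p = 0.39.
P(Y > 2) = P(first 2 all fail) = (1−p)^2 = 0.372100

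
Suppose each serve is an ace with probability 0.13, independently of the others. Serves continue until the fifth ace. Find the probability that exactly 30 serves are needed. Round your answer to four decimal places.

0.0271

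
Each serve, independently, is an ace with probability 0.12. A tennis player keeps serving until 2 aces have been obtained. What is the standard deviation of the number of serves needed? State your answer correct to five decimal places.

Y = total serves until the second success; negative binomial with r=2, p=0.12.
SD(Y) = √[r(1−p)/p²] = √(122.2222222) = 11.0554160

11.05542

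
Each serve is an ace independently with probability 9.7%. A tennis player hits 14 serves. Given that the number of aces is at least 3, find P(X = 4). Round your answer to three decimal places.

0.216

X ~ Binomial(14, 0.097). Want P(X=4 | X≥3) = P(X=4) / P(X≥3).
P(X=4) = C(14,4)·0.097^4·0.903^10 = 0.03194
P(X≥3) = 1 − 0.23968 − 0.36045 − 0.25167 = 0.14820
Ratio = 0.03194 / 0.14820 = 0.21555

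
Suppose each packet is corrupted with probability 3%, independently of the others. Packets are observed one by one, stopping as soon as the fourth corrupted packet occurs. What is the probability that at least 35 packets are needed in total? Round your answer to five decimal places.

Needing more than 34 packets ⇔ fewer than 4 successes in the first 34. With X ~ Binomial(34, 0.03), P(Y > 34) = P(X ≤ 3).
  k=0: C(34,0)·0.03^0·0.97^34 = 0.3550087
  k=1: C(34,1)·0.03^1·0.97^33 = 0.3733081
  k=2: C(34,2)·0.03^2·0.97^32 = 0.1905026
  k=3: C(34,3)·0.03^3·0.97^31 = 0.0628462
P(X ≤ 3) = 0.9816656

0.98167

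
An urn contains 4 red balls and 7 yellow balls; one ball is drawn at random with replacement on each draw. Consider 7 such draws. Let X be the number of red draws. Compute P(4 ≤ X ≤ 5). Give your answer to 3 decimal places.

0.212

X ~ Binomial(7, 0.363636); P(4 ≤ X ≤ 5) = Σ C(7,k) p^k (1−p)^(7−k) over k:
  k=4: C(7,4)·0.363636^4·0.636364^3 = 0.15771
  k=5: C(7,5)·0.363636^5·0.636364^2 = 0.05407
Total = 0.21178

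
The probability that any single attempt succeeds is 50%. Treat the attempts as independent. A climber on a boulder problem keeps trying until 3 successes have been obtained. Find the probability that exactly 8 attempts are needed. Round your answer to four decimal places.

0.0820

Y = trial on which the third success occurs; negative binomial, r=3, p=0.50.
P(Y=8) = C(7,2) · p^3 · (1−p)^5
= 21 · 0.125 · 0.03125 = 0.082031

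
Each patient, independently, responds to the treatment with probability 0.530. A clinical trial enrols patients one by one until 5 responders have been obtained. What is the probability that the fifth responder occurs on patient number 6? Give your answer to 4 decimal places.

Y = trial on which the fifth success occurs; negative binomial, r=5, p=0.53.
P(Y=6) = C(5,4) · p^5 · (1−p)^1
= 5 · 0.04182 · 0.47 = 0.098276

0.0983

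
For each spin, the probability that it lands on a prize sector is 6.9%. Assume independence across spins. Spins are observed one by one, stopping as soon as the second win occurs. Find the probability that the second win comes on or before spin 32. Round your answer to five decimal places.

0.65784

Finishing within 32 spins ⇔ at least 2 successes in the first 32. With X ~ Binomial(32, 0.069), P(Y ≤ 32) = 1 − P(X ≤ 1).
  k=0: C(32,0)·0.069^0·0.931^32 = 0.1014822
  k=1: C(32,1)·0.069^1·0.931^31 = 0.2406795
1 − 0.3421617 = 0.6578383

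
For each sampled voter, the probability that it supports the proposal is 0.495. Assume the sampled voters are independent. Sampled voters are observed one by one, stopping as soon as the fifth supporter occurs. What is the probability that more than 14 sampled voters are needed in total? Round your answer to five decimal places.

0.09605

Needing more than 14 sampled voters ⇔ fewer than 5 successes in the first 14. With X ~ Binomial(14, 0.495), P(Y > 14) = P(X ≤ 4).
  k=0: C(14,0)·0.495^0·0.505^14 = 0.0000702
  k=1: C(14,1)·0.495^1·0.505^13 = 0.0009628
  k=2: C(14,2)·0.495^2·0.505^12 = 0.0061341
  k=3: C(14,3)·0.495^3·0.505^11 = 0.0240504
  k=4: C(14,4)·0.495^4·0.505^10 = 0.0648289
P(X ≤ 4) = 0.0960463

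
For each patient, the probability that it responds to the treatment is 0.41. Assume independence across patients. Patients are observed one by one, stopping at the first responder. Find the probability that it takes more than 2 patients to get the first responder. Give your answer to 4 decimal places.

0.3481

Y = number of patients to the first success; geometric, p = 0.41.
P(Y > 2) = P(first 2 all fail) = (1−p)^2 = 0.348100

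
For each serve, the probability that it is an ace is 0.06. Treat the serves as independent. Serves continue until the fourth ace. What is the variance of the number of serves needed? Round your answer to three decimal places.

1044.444

Y = total serves until the fourth success; negative binomial with r=4, p=0.06.
Var(Y) = r(1−p)/p² = 4·0.94 / 0.06² = 1044.44444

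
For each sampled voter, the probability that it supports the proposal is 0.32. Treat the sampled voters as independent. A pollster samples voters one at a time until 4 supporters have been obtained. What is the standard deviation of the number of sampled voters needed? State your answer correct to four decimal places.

5.1539

Y = total sampled voters until the fourth success; negative binomial with r=4, p=0.32.
SD(Y) = √[r(1−p)/p²] = √(26.562500) = 5.153882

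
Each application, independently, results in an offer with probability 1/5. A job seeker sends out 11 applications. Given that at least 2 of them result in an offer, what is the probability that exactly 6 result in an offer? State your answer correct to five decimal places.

X ~ Binomial(11, 0.20). Want P(X=6 | X≥2) = P(X=6) / P(X≥2).
P(X=6) = C(11,6)·0.20^6·0.80^5 = 0.0096888
P(X≥2) = 1 − 0.0858993 − 0.2362232 = 0.6778775
Ratio = 0.0096888 / 0.6778775 = 0.0142929

0.01429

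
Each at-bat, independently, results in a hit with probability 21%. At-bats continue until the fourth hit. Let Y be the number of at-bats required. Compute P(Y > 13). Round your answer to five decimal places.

Needing more than 13 at-bats ⇔ fewer than 4 successes in the first 13. With X ~ Binomial(13, 0.21), P(Y > 13) = P(X ≤ 3).
  k=0: C(13,0)·0.21^0·0.79^13 = 0.0466823
  k=1: C(13,1)·0.21^1·0.79^12 = 0.1613198
  k=2: C(13,2)·0.21^2·0.79^11 = 0.2572949
  k=3: C(13,3)·0.21^3·0.79^10 = 0.2507811
P(X ≤ 3) = 0.7160781

0.71608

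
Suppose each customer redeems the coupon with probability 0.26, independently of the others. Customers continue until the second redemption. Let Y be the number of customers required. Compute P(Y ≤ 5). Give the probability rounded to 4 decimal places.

Finishing within 5 customers ⇔ at least 2 successes in the first 5. With X ~ Binomial(5, 0.26), P(Y ≤ 5) = 1 − P(X ≤ 1).
  k=0: C(5,0)·0.26^0·0.74^5 = 0.221901
  k=1: C(5,1)·0.26^1·0.74^4 = 0.389825
1 − 0.611726 = 0.388274

0.3883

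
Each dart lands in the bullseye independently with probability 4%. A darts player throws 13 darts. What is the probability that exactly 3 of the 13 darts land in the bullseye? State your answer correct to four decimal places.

0.0122

X ~ Binomial(n=13, p=0.04).
P(X=3) = C(13,3) · p^3 · (1−p)^10
= 286 · 6.4e-05 · 0.66483 = 0.012169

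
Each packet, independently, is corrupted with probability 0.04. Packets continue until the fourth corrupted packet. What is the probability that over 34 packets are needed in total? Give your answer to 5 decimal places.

0.95429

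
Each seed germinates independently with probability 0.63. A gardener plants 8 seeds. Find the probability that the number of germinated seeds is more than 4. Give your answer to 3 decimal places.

0.663

X ~ Binomial(8, 0.63); P(X ≥ 5) = Σ C(8,k) p^k (1−p)^(8−k) over k:
  k=5: C(8,5)·0.63^5·0.37^3 = 0.28151
  k=6: C(8,6)·0.63^6·0.37^2 = 0.23967
  k=7: C(8,7)·0.63^7·0.37^1 = 0.11659
  k=8: C(8,8)·0.63^8·0.37^0 = 0.02482
Total = 0.66259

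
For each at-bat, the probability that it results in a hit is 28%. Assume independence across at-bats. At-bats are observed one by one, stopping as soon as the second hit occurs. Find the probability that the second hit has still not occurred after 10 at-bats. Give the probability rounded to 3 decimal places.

0.183

Needing more than 10 at-bats ⇔ fewer than 2 successes in the first 10. With X ~ Binomial(10, 0.28), P(Y > 10) = P(X ≤ 1).
  k=0: C(10,0)·0.28^0·0.72^10 = 0.03744
  k=1: C(10,1)·0.28^1·0.72^9 = 0.14560
P(X ≤ 1) = 0.18304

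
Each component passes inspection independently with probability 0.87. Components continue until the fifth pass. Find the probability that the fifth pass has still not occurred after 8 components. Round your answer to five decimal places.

Needing more than 8 components ⇔ fewer than 5 successes in the first 8. With X ~ Binomial(8, 0.87), P(Y > 8) = P(X ≤ 4).
  k=0: C(8,0)·0.87^0·0.13^8 = 0.0000001
  k=1: C(8,1)·0.87^1·0.13^7 = 0.0000044
  k=2: C(8,2)·0.87^2·0.13^6 = 0.0001023
  k=3: C(8,3)·0.87^3·0.13^5 = 0.0013692
  k=4: C(8,4)·0.87^4·0.13^4 = 0.0114538
P(X ≤ 4) = 0.0129297

0.01293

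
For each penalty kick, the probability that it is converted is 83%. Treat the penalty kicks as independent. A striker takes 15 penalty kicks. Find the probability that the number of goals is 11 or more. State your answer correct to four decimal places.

X ~ Binomial(15, 0.83); P(X ≥ 11) = Σ C(15,k) p^k (1−p)^(15−k) over k:
  k=11: C(15,11)·0.83^11·0.17^4 = 0.146821
  k=12: C(15,12)·0.83^12·0.17^3 = 0.238944
  k=13: C(15,13)·0.83^13·0.17^2 = 0.269217
  k=14: C(15,14)·0.83^14·0.17^1 = 0.187773
  k=15: C(15,15)·0.83^15·0.17^0 = 0.061118
Total = 0.903873

0.9039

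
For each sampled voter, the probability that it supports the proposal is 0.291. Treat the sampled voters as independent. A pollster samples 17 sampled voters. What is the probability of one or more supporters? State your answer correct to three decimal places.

P(at least one) = 1 − P(none) = 1 − (1 − 0.291)^17
= 1 − 0.00289 = 0.99711

0.997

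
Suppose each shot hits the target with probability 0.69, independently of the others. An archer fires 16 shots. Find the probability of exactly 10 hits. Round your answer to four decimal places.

X ~ Binomial(n=16, p=0.69).
P(X=10) = C(16,10) · p^10 · (1−p)^6
= 8008 · 0.024462 · 0.0008875 = 0.173854

0.1739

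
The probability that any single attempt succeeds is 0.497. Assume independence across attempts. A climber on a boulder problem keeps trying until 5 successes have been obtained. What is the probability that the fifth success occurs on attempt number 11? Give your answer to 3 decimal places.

0.103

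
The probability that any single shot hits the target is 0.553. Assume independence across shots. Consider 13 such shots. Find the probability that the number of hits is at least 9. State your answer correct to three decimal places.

0.235

X ~ Binomial(13, 0.553); P(X ≥ 9) = Σ C(13,k) p^k (1−p)^(13−k) over k:
  k=9: C(13,9)·0.553^9·0.447^4 = 0.13806
  k=10: C(13,10)·0.553^10·0.447^3 = 0.06832
  k=11: C(13,11)·0.553^11·0.447^2 = 0.02305
  k=12: C(13,12)·0.553^12·0.447^1 = 0.00475
  k=13: C(13,13)·0.553^13·0.447^0 = 0.00045
Total = 0.23463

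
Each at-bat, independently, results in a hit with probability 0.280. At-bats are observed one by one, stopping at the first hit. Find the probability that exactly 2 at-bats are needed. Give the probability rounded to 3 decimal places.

Geometric (trials to first success), p = 0.28.
P(Y = 2) = (1−p)^1 · p = 0.72 · 0.28 = 0.20160

0.202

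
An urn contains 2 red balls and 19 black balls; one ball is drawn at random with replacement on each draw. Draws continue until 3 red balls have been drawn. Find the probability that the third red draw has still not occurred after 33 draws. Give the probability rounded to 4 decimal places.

0.3797

Needing more than 33 draws ⇔ fewer than 3 successes in the first 33. With X ~ Binomial(33, 0.095238), P(Y > 33) = P(X ≤ 2).
  k=0: C(33,0)·0.095238^0·0.904762^33 = 0.036782
  k=1: C(33,1)·0.095238^1·0.904762^32 = 0.127768
  k=2: C(33,2)·0.095238^2·0.904762^31 = 0.215188
P(X ≤ 2) = 0.379738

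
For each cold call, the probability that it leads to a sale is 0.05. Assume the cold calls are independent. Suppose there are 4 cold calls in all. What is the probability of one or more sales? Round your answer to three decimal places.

0.185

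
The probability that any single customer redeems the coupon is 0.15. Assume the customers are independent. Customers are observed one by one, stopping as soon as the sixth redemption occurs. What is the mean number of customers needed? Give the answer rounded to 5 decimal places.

Y = total customers until the sixth success; negative binomial with r=6, p=0.15.
E[Y] = r / p = 6 / 0.15 = 40.0000000

40.00000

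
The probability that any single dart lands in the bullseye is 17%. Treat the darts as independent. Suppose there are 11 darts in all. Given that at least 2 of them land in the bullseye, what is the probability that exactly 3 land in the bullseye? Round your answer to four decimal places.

0.3142

X ~ Binomial(11, 0.17). Want P(X=3 | X≥2) = P(X=3) / P(X≥2).
P(X=3) = C(11,3)·0.17^3·0.83^8 = 0.182581
P(X≥2) = 1 − 0.128783 − 0.290150 = 0.581067
Ratio = 0.182581 / 0.581067 = 0.314217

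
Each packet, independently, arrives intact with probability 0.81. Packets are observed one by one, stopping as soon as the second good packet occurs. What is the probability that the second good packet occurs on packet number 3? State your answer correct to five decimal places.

Y = trial on which the second success occurs; negative binomial, r=2, p=0.81.
P(Y=3) = C(2,1) · p^2 · (1−p)^1
= 2 · 0.6561 · 0.19 = 0.2493180

0.24932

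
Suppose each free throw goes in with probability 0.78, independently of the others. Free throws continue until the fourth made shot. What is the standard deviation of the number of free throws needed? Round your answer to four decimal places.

Y = total free throws until the fourth success; negative binomial with r=4, p=0.78.
SD(Y) = √[r(1−p)/p²] = √(1.446417) = 1.202671

1.2027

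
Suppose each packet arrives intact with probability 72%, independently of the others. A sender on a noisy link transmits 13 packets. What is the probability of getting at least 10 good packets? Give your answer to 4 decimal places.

X ~ Binomial(13, 0.72); P(X ≥ 10) = Σ C(13,k) p^k (1−p)^(13−k) over k:
  k=10: C(13,10)·0.72^10·0.28^3 = 0.235053
  k=11: C(13,11)·0.72^11·0.28^2 = 0.164842
  k=12: C(13,12)·0.72^12·0.28^1 = 0.070647
  k=13: C(13,13)·0.72^13·0.28^0 = 0.013974
Total = 0.484515

0.4845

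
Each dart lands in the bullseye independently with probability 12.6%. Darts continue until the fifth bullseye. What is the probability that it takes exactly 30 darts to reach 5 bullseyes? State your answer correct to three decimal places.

0.026

Y = trial on which the fifth success occurs; negative binomial, r=5, p=0.126.
P(Y=30) = C(29,4) · p^5 · (1−p)^25
= 23751 · 3.1758e-05 · 0.034497 = 0.02602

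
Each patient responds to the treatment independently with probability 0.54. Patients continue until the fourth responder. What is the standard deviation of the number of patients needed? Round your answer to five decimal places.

2.51197

Y = total patients until the fourth success; negative binomial with r=4, p=0.54.
SD(Y) = √[r(1−p)/p²] = √(6.3100137) = 2.5119741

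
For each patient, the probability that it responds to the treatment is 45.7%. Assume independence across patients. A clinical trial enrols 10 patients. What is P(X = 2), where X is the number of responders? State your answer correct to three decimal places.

X ~ Binomial(n=10, p=0.457).
P(X=2) = C(10,2) · p^2 · (1−p)^8
= 45 · 0.20885 · 0.0075579 = 0.07103

0.071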